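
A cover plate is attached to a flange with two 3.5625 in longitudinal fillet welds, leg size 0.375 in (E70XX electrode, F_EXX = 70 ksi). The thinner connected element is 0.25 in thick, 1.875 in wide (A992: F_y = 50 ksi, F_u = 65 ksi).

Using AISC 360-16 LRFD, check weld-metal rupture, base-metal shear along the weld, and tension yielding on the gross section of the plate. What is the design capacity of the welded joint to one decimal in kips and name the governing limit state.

21.1 kips (gross-section yield governs)

Weld metal: throat = 0.707×0.375 = 0.26513 in, L = 2×3.5625 = 7.125 in. φR_n = 0.75 × 0.6 × 70 × 0.26513 × 7.125 = 59.5 kips.
Base metal shear (0.25 in plate): yield φR_n = 1.0×0.6×50×0.25×7.125 = 53.4 kips; rupture φR_n = 0.75×0.6×65×0.25×7.125 = 52.1 kips; take 52.1 kips (rupture).
Tension yield (gross): A_g = 1.875×0.25 = 0.46875 in². φR_n = 0.90 × 50 × 0.46875 = 21.1 kips.
Governing: min(59.5, 52.1, 21.1) = 21.1 kips → gross-section yield.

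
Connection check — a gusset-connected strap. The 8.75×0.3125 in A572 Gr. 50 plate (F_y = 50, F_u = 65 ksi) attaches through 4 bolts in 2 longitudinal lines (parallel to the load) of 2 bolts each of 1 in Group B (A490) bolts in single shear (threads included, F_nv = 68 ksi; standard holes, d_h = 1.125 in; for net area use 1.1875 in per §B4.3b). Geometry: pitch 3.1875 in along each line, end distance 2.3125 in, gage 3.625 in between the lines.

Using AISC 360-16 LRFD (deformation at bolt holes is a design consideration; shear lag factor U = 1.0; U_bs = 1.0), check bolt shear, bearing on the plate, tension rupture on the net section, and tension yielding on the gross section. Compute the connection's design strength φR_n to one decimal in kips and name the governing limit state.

97.1 kips (net-section rupture governs)

Bolt shear: A_b = π(1)²/4 = 0.7854 in². φR_n = 0.75 × 68 × 0.7854 × 4 × 1 = 160.2 kips.
Bearing (0.3125 in plate, F_u = 65 ksi): end bolts L_c = 2.3125 − 1.125/2 = 1.75, R_n = min(1.2×1.75×0.3125×65, 2.4×1×0.3125×65) = 42.656 kips/bolt; interior L_c = 3.1875 − 1.125 = 2.0625, R_n = 48.75 kips/bolt. φR_n = 0.75 × (2×42.656 + 2×48.75) = 137.1 kips.
Tension rupture (net): A_n = (8.75 − 2×1.1875)×0.3125 = 1.9922 in² (U = 1.0, A_e = A_n). φR_n = 0.75 × 65 × 1.9922 = 97.1 kips.
Tension yield (gross): A_g = 8.75×0.3125 = 2.7344 in². φR_n = 0.90 × 50 × 2.7344 = 123.0 kips.
Governing: min(160.2, 137.1, 97.1, 123.0) = 97.1 kips → net-section rupture.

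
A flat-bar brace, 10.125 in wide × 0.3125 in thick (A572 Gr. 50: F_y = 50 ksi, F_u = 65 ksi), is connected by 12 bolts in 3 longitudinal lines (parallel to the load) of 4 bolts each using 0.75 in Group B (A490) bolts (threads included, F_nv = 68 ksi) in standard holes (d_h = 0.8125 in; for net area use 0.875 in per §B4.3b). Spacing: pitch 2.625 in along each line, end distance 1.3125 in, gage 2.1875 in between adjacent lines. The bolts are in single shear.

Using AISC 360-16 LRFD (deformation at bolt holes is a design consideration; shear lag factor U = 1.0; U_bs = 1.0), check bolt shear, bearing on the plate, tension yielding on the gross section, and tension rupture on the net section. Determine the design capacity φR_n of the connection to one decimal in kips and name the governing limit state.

Bolt shear: A_b = π(0.75)²/4 = 0.44179 in². φR_n = 0.75 × 68 × 0.44179 × 12 × 1 = 270.4 kips.
Bearing (0.3125 in plate, F_u = 65 ksi): end bolts L_c = 1.3125 − 0.8125/2 = 0.90625, R_n = min(1.2×0.90625×0.3125×65, 2.4×0.75×0.3125×65) = 22.09 kips/bolt; interior L_c = 2.625 − 0.8125 = 1.8125, R_n = 36.563 kips/bolt. φR_n = 0.75 × (3×22.09 + 9×36.563) = 296.5 kips.
Tension yield (gross): A_g = 10.125×0.3125 = 3.1641 in². φR_n = 0.90 × 50 × 3.1641 = 142.4 kips.
Tension rupture (net): A_n = (10.125 − 3×0.875)×0.3125 = 2.3438 in² (U = 1.0, A_e = A_n). φR_n = 0.75 × 65 × 2.3438 = 114.3 kips.
Governing: min(270.4, 296.5, 142.4, 114.3) = 114.3 kips → net-section rupture.

114.3 kips (net-section rupture governs)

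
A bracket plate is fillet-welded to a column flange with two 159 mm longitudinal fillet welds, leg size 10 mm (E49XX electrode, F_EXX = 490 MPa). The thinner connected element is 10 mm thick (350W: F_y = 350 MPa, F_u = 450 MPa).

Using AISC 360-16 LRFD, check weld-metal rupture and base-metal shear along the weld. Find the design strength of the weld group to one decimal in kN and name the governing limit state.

495.7 kN (weld metal governs)

Weld metal: throat = 0.707×10 = 7.07 mm, L = 2×159 = 318 mm. φR_n = 0.75 × 0.6 × 490 × 7.07 × 318 = 495.7 kN.
Base metal shear (10 mm plate): yield φR_n = 1.0×0.6×350×10×318 = 667.8 kN; rupture φR_n = 0.75×0.6×450×10×318 = 644.0 kN; take 644.0 kN (rupture).
Governing: min(495.7, 644.0) = 495.7 kN → weld metal.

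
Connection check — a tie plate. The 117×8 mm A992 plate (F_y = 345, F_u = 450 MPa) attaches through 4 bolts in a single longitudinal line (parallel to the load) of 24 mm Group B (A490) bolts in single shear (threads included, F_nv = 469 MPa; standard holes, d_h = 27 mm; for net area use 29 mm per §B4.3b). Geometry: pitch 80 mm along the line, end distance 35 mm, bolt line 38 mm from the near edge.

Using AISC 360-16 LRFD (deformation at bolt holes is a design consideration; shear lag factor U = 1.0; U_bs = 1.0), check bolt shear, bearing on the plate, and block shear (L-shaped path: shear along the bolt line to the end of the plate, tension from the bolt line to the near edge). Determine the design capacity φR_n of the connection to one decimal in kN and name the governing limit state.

344.5 kN (block shear governs)

Bolt shear: A_b = π(24)²/4 = 452.39 mm². φR_n = 0.75 × 469 × 452.39 × 4 × 1 = 636.5 kN.
Bearing (8 mm plate, F_u = 450 MPa): end bolts L_c = 35 − 27/2 = 21.5, R_n = min(1.2×21.5×8×450, 2.4×24×8×450) = 92.88 kN/bolt; interior L_c = 80 − 27 = 53, R_n = 207.36 kN/bolt. φR_n = 0.75 × (1×92.88 + 3×207.36) = 536.2 kN.
Block shear: shear path 1×[35+3×80] = 1×275 mm, A_gv = 2200, A_nv = 1×(275 − 3.5×29)×8 = 1388 mm²; tension to near edge: (38 − 0.5×29)×8 = 188 mm². R_n = min(0.6×450×1388, 0.6×345×2200) + 1.0×450×188 = min(374.76, 455.4) + 84.6 = 459.36 kN. φR_n = 0.75 × 459.36 = 344.5 kN.
Governing: min(636.5, 536.2, 344.5) = 344.5 kN → block shear.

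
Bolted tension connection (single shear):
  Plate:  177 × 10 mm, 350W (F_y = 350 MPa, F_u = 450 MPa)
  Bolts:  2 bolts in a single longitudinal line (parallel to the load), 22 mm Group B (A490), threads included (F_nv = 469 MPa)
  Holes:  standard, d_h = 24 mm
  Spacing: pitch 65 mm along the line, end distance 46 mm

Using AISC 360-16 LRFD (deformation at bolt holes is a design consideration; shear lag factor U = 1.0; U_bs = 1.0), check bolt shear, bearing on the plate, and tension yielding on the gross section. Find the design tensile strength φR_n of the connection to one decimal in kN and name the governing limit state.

267.4 kN (bolt shear governs)

Bolt shear: A_b = π(22)²/4 = 380.13 mm². φR_n = 0.75 × 469 × 380.13 × 2 × 1 = 267.4 kN.
Bearing (10 mm plate, F_u = 450 MPa): end bolts L_c = 46 − 24/2 = 34, R_n = min(1.2×34×10×450, 2.4×22×10×450) = 183.6 kN/bolt; interior L_c = 65 − 24 = 41, R_n = 221.4 kN/bolt. φR_n = 0.75 × (1×183.6 + 1×221.4) = 303.8 kN.
Tension yield (gross): A_g = 177×10 = 1770 mm². φR_n = 0.90 × 350 × 1770 = 557.6 kN.
Governing: min(267.4, 303.8, 557.6) = 267.4 kN → bolt shear.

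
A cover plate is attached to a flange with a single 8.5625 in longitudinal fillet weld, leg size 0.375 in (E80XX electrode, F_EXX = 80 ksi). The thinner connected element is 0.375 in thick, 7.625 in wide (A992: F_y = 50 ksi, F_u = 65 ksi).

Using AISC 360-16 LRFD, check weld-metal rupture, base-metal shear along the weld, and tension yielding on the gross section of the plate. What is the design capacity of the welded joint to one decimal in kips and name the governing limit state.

Weld metal: throat = 0.707×0.375 = 0.26513 in, L = 8.5625 in. φR_n = 0.75 × 0.6 × 80 × 0.26513 × 8.5625 = 81.7 kips.
Base metal shear (0.375 in plate): yield φR_n = 1.0×0.6×50×0.375×8.5625 = 96.3 kips; rupture φR_n = 0.75×0.6×65×0.375×8.5625 = 93.9 kips; take 93.9 kips (rupture).
Tension yield (gross): A_g = 7.625×0.375 = 2.8594 in². φR_n = 0.90 × 50 × 2.8594 = 128.7 kips.
Governing: min(81.7, 93.9, 128.7) = 81.7 kips → weld metal.

81.7 kips (weld metal governs)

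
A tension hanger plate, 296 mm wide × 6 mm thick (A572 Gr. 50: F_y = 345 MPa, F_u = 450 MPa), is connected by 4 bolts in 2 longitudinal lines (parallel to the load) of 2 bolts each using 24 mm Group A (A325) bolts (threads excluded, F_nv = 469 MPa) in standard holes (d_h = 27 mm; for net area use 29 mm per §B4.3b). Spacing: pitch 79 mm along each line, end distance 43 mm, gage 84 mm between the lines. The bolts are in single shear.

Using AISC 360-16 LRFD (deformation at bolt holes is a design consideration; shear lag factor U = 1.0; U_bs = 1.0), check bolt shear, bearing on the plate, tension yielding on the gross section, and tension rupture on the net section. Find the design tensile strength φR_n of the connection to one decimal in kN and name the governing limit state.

376.7 kN (bearing governs)

Bolt shear: A_b = π(24)²/4 = 452.39 mm². φR_n = 0.75 × 469 × 452.39 × 4 × 1 = 636.5 kN.
Bearing (6 mm plate, F_u = 450 MPa): end bolts L_c = 43 − 27/2 = 29.5, R_n = min(1.2×29.5×6×450, 2.4×24×6×450) = 95.58 kN/bolt; interior L_c = 79 − 27 = 52, R_n = 155.52 kN/bolt. φR_n = 0.75 × (2×95.58 + 2×155.52) = 376.7 kN.
Tension yield (gross): A_g = 296×6 = 1776 mm². φR_n = 0.90 × 345 × 1776 = 551.4 kN.
Tension rupture (net): A_n = (296 − 2×29)×6 = 1428 mm² (U = 1.0, A_e = A_n). φR_n = 0.75 × 450 × 1428 = 482.0 kN.
Governing: min(636.5, 376.7, 551.4, 482.0) = 376.7 kN → bearing.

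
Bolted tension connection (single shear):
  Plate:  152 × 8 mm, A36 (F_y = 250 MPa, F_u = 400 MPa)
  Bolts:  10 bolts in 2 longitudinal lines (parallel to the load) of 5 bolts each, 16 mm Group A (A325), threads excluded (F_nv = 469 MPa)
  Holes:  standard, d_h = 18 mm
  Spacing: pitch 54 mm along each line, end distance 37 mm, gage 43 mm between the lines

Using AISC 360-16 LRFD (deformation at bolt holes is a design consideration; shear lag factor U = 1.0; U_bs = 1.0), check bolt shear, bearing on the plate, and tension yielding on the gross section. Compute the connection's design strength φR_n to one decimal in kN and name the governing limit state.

Bolt shear: A_b = π(16)²/4 = 201.06 mm². φR_n = 0.75 × 469 × 201.06 × 10 × 1 = 707.2 kN.
Bearing (8 mm plate, F_u = 400 MPa): end bolts L_c = 37 − 18/2 = 28, R_n = min(1.2×28×8×400, 2.4×16×8×400) = 107.52 kN/bolt; interior L_c = 54 − 18 = 36, R_n = 122.88 kN/bolt. φR_n = 0.75 × (2×107.52 + 8×122.88) = 898.6 kN.
Tension yield (gross): A_g = 152×8 = 1216 mm². φR_n = 0.90 × 250 × 1216 = 273.6 kN.
Governing: min(707.2, 898.6, 273.6) = 273.6 kN → gross-section yield.

273.6 kN (gross-section yield governs)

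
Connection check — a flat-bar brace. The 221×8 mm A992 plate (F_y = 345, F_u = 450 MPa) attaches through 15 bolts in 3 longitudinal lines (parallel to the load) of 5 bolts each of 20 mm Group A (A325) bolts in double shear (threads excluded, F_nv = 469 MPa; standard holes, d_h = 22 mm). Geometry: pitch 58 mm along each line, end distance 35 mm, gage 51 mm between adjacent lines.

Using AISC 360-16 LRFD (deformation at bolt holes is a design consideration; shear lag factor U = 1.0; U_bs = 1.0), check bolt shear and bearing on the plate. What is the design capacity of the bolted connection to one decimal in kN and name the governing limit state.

1633.0 kN (bearing governs)

Bolt shear: A_b = π(20)²/4 = 314.16 mm². φR_n = 0.75 × 469 × 314.16 × 15 × 2 = 3315.2 kN.
Bearing (8 mm plate, F_u = 450 MPa): end bolts L_c = 35 − 22/2 = 24, R_n = min(1.2×24×8×450, 2.4×20×8×450) = 103.68 kN/bolt; interior L_c = 58 − 22 = 36, R_n = 155.52 kN/bolt. φR_n = 0.75 × (3×103.68 + 12×155.52) = 1633.0 kN.
Governing: min(3315.2, 1633.0) = 1633.0 kN → bearing.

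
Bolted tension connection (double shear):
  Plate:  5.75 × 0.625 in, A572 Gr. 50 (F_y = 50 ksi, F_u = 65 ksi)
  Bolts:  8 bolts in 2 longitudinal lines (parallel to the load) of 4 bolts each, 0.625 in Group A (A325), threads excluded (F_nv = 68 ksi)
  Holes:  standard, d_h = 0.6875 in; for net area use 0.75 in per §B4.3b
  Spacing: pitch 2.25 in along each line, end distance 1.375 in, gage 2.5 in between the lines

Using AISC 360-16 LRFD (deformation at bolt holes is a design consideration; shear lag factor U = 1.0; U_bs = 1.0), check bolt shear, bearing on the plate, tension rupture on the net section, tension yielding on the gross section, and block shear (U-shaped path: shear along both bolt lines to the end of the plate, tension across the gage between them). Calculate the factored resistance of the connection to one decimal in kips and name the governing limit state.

Bolt shear: A_b = π(0.625)²/4 = 0.3068 in². φR_n = 0.75 × 68 × 0.3068 × 8 × 2 = 250.3 kips.
Bearing (0.625 in plate, F_u = 65 ksi): end bolts L_c = 1.375 − 0.6875/2 = 1.03125, R_n = min(1.2×1.03125×0.625×65, 2.4×0.625×0.625×65) = 50.273 kips/bolt; interior L_c = 2.25 − 0.6875 = 1.5625, R_n = 60.938 kips/bolt. φR_n = 0.75 × (2×50.273 + 6×60.938) = 349.6 kips.
Tension rupture (net): A_n = (5.75 − 2×0.75)×0.625 = 2.6563 in² (U = 1.0, A_e = A_n). φR_n = 0.75 × 65 × 2.6563 = 129.5 kips.
Tension yield (gross): A_g = 5.75×0.625 = 3.5938 in². φR_n = 0.90 × 50 × 3.5938 = 161.7 kips.
Block shear: shear path 2×[1.375+3×2.25] = 2×8.125 in, A_gv = 10.156, A_nv = 2×(8.125 − 3.5×0.75)×0.625 = 6.875 in²; tension across gage: (2.5 − 1×0.75)×0.625 = 1.0938 in². R_n = min(0.6×65×6.875, 0.6×50×10.156) + 1.0×65×1.0938 = min(268.13, 304.68) + 71.097 = 339.23 kips. φR_n = 0.75 × 339.23 = 254.4 kips.
Governing: min(250.3, 349.6, 129.5, 161.7, 254.4) = 129.5 kips → net-section rupture.

129.5 kips (net-section rupture governs)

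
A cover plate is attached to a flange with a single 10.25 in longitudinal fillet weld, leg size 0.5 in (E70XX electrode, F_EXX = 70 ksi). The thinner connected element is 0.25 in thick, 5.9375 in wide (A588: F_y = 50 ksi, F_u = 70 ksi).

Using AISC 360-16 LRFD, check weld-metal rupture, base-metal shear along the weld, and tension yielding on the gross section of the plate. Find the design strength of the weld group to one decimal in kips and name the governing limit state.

Weld metal: throat = 0.707×0.5 = 0.3535 in, L = 10.25 in. φR_n = 0.75 × 0.6 × 70 × 0.3535 × 10.25 = 114.1 kips.
Base metal shear (0.25 in plate): yield φR_n = 1.0×0.6×50×0.25×10.25 = 76.9 kips; rupture φR_n = 0.75×0.6×70×0.25×10.25 = 80.7 kips; take 76.9 kips (yield).
Tension yield (gross): A_g = 5.9375×0.25 = 1.4844 in². φR_n = 0.90 × 50 × 1.4844 = 66.8 kips.
Governing: min(114.1, 76.9, 66.8) = 66.8 kips → gross-section yield.

66.8 kips (gross-section yield governs)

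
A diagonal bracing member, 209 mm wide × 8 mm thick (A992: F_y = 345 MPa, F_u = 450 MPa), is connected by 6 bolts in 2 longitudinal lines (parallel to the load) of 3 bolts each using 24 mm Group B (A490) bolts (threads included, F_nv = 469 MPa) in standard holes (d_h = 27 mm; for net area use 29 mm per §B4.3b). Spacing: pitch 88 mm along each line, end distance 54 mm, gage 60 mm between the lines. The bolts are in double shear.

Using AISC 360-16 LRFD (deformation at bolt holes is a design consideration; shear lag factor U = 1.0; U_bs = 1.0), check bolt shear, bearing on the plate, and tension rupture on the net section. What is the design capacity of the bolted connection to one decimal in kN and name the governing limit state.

Bolt shear: A_b = π(24)²/4 = 452.39 mm². φR_n = 0.75 × 469 × 452.39 × 6 × 2 = 1909.5 kN.
Bearing (8 mm plate, F_u = 450 MPa): end bolts L_c = 54 − 27/2 = 40.5, R_n = min(1.2×40.5×8×450, 2.4×24×8×450) = 174.96 kN/bolt; interior L_c = 88 − 27 = 61, R_n = 207.36 kN/bolt. φR_n = 0.75 × (2×174.96 + 4×207.36) = 884.5 kN.
Tension rupture (net): A_n = (209 − 2×29)×8 = 1208 mm² (U = 1.0, A_e = A_n). φR_n = 0.75 × 450 × 1208 = 407.7 kN.
Governing: min(1909.5, 884.5, 407.7) = 407.7 kN → net-section rupture.

407.7 kN (net-section rupture governs)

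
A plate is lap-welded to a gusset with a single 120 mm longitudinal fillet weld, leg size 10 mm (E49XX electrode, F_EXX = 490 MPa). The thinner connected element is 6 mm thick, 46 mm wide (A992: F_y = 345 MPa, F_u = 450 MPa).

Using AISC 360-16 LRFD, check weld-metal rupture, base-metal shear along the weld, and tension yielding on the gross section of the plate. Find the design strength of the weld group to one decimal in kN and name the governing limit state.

Weld metal: throat = 0.707×10 = 7.07 mm, L = 120 mm. φR_n = 0.75 × 0.6 × 490 × 7.07 × 120 = 187.1 kN.
Base metal shear (6 mm plate): yield φR_n = 1.0×0.6×345×6×120 = 149.0 kN; rupture φR_n = 0.75×0.6×450×6×120 = 145.8 kN; take 145.8 kN (rupture).
Tension yield (gross): A_g = 46×6 = 276 mm². φR_n = 0.90 × 345 × 276 = 85.7 kN.
Governing: min(187.1, 145.8, 85.7) = 85.7 kN → gross-section yield.

85.7 kN (gross-section yield governs)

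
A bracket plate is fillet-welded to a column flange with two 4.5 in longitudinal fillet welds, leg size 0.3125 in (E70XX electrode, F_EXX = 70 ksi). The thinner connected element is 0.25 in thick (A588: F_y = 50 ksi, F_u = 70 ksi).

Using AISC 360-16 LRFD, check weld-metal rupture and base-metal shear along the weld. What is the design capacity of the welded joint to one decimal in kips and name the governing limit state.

62.6 kips (weld metal governs)

Weld metal: throat = 0.707×0.3125 = 0.22094 in, L = 2×4.5 = 9 in. φR_n = 0.75 × 0.6 × 70 × 0.22094 × 9 = 62.6 kips.
Base metal shear (0.25 in plate): yield φR_n = 1.0×0.6×50×0.25×9 = 67.5 kips; rupture φR_n = 0.75×0.6×70×0.25×9 = 70.9 kips; take 67.5 kips (yield).
Governing: min(62.6, 67.5) = 62.6 kips → weld metal.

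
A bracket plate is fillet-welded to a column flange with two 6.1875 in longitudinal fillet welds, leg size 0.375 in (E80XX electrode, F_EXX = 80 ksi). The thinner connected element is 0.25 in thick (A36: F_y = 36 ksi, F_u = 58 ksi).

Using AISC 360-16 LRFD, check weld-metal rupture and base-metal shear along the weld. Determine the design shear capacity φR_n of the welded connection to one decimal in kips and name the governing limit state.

Weld metal: throat = 0.707×0.375 = 0.26513 in, L = 2×6.1875 = 12.375 in. φR_n = 0.75 × 0.6 × 80 × 0.26513 × 12.375 = 118.1 kips.
Base metal shear (0.25 in plate): yield φR_n = 1.0×0.6×36×0.25×12.375 = 66.8 kips; rupture φR_n = 0.75×0.6×58×0.25×12.375 = 80.7 kips; take 66.8 kips (yield).
Governing: min(118.1, 66.8) = 66.8 kips → base-metal shear.

66.8 kips (base-metal shear governs)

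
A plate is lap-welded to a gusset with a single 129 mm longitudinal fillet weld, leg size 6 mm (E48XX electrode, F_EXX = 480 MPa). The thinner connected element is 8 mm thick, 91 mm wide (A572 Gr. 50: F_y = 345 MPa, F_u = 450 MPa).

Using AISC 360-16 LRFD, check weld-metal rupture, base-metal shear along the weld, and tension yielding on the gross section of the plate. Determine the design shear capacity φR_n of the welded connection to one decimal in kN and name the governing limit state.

Weld metal: throat = 0.707×6 = 4.242 mm, L = 129 mm. φR_n = 0.75 × 0.6 × 480 × 4.242 × 129 = 118.2 kN.
Base metal shear (8 mm plate): yield φR_n = 1.0×0.6×345×8×129 = 213.6 kN; rupture φR_n = 0.75×0.6×450×8×129 = 209.0 kN; take 209.0 kN (rupture).
Tension yield (gross): A_g = 91×8 = 728 mm². φR_n = 0.90 × 345 × 728 = 226.0 kN.
Governing: min(118.2, 209.0, 226.0) = 118.2 kN → weld metal.

118.2 kN (weld metal governs)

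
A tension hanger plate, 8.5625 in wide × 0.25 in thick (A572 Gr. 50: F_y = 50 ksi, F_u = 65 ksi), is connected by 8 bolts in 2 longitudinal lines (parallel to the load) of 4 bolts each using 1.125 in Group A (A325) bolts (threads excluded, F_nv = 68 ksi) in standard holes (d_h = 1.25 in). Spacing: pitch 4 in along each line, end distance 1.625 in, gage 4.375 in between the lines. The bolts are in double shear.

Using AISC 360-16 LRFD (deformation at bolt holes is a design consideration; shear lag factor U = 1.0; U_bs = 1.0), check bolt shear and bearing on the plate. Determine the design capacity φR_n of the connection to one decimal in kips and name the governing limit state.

Bolt shear: A_b = π(1.125)²/4 = 0.99402 in². φR_n = 0.75 × 68 × 0.99402 × 8 × 2 = 811.1 kips.
Bearing (0.25 in plate, F_u = 65 ksi): end bolts L_c = 1.625 − 1.25/2 = 1, R_n = min(1.2×1×0.25×65, 2.4×1.125×0.25×65) = 19.5 kips/bolt; interior L_c = 4 − 1.25 = 2.75, R_n = 43.875 kips/bolt. φR_n = 0.75 × (2×19.5 + 6×43.875) = 226.7 kips.
Governing: min(811.1, 226.7) = 226.7 kips → bearing.

226.7 kips (bearing governs)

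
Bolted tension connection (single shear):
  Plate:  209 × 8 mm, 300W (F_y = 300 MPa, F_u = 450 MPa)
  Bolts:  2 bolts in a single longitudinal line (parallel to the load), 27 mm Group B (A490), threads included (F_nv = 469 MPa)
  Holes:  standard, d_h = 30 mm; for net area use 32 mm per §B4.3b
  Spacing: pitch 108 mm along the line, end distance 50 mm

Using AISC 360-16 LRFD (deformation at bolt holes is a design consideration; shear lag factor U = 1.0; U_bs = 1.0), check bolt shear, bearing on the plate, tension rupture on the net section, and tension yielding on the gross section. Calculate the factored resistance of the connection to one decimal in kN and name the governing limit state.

Bolt shear: A_b = π(27)²/4 = 572.56 mm². φR_n = 0.75 × 469 × 572.56 × 2 × 1 = 402.8 kN.
Bearing (8 mm plate, F_u = 450 MPa): end bolts L_c = 50 − 30/2 = 35, R_n = min(1.2×35×8×450, 2.4×27×8×450) = 151.2 kN/bolt; interior L_c = 108 − 30 = 78, R_n = 233.28 kN/bolt. φR_n = 0.75 × (1×151.2 + 1×233.28) = 288.4 kN.
Tension rupture (net): A_n = (209 − 1×32)×8 = 1416 mm² (U = 1.0, A_e = A_n). φR_n = 0.75 × 450 × 1416 = 477.9 kN.
Tension yield (gross): A_g = 209×8 = 1672 mm². φR_n = 0.90 × 300 × 1672 = 451.4 kN.
Governing: min(402.8, 288.4, 477.9, 451.4) = 288.4 kN → bearing.

288.4 kN (bearing governs)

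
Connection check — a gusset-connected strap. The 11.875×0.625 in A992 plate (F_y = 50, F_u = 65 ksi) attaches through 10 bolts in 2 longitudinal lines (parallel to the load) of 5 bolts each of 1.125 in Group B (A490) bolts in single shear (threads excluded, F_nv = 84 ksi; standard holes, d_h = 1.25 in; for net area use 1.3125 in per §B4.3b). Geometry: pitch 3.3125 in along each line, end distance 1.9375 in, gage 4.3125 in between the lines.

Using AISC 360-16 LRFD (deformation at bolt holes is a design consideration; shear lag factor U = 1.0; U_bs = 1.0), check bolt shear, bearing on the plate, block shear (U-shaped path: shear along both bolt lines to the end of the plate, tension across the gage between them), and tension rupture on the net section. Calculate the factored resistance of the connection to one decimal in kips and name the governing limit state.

281.8 kips (net-section rupture governs)

Bolt shear: A_b = π(1.125)²/4 = 0.99402 in². φR_n = 0.75 × 84 × 0.99402 × 10 × 1 = 626.2 kips.
Bearing (0.625 in plate, F_u = 65 ksi): end bolts L_c = 1.9375 − 1.25/2 = 1.3125, R_n = min(1.2×1.3125×0.625×65, 2.4×1.125×0.625×65) = 63.984 kips/bolt; interior L_c = 3.3125 − 1.25 = 2.0625, R_n = 100.55 kips/bolt. φR_n = 0.75 × (2×63.984 + 8×100.55) = 699.3 kips.
Block shear: shear path 2×[1.9375+4×3.3125] = 2×15.1875 in, A_gv = 18.984, A_nv = 2×(15.1875 − 4.5×1.3125)×0.625 = 11.602 in²; tension across gage: (4.3125 − 1×1.3125)×0.625 = 1.875 in². R_n = min(0.6×65×11.602, 0.6×50×18.984) + 1.0×65×1.875 = min(452.48, 569.52) + 121.88 = 574.36 kips. φR_n = 0.75 × 574.36 = 430.8 kips.
Tension rupture (net): A_n = (11.875 − 2×1.3125)×0.625 = 5.7813 in² (U = 1.0, A_e = A_n). φR_n = 0.75 × 65 × 5.7813 = 281.8 kips.
Governing: min(626.2, 699.3, 430.8, 281.8) = 281.8 kips → net-section rupture.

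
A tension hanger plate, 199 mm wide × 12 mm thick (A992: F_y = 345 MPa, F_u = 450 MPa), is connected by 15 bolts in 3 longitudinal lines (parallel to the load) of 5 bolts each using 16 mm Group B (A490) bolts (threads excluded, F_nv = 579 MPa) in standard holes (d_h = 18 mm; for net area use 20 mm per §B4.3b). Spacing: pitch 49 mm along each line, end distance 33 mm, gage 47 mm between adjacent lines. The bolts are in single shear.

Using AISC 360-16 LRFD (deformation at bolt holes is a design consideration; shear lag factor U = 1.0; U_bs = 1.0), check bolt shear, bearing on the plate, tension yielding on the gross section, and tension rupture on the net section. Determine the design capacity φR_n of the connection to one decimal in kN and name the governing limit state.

563.0 kN (net-section rupture governs)

Bolt shear: A_b = π(16)²/4 = 201.06 mm². φR_n = 0.75 × 579 × 201.06 × 15 × 1 = 1309.7 kN.
Bearing (12 mm plate, F_u = 450 MPa): end bolts L_c = 33 − 18/2 = 24, R_n = min(1.2×24×12×450, 2.4×16×12×450) = 155.52 kN/bolt; interior L_c = 49 − 18 = 31, R_n = 200.88 kN/bolt. φR_n = 0.75 × (3×155.52 + 12×200.88) = 2157.8 kN.
Tension yield (gross): A_g = 199×12 = 2388 mm². φR_n = 0.90 × 345 × 2388 = 741.5 kN.
Tension rupture (net): A_n = (199 − 3×20)×12 = 1668 mm² (U = 1.0, A_e = A_n). φR_n = 0.75 × 450 × 1668 = 563.0 kN.
Governing: min(1309.7, 2157.8, 741.5, 563.0) = 563.0 kN → net-section rupture.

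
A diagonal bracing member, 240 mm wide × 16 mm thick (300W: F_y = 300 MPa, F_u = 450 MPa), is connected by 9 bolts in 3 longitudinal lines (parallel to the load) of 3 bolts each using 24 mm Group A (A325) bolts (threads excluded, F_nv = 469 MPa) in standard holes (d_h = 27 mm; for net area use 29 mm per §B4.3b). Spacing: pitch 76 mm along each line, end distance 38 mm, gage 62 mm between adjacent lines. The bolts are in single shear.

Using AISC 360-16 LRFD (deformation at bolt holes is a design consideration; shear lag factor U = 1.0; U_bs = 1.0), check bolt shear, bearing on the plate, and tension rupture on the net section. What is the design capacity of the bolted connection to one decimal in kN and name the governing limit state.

826.2 kN (net-section rupture governs)

Bolt shear: A_b = π(24)²/4 = 452.39 mm². φR_n = 0.75 × 469 × 452.39 × 9 × 1 = 1432.2 kN.
Bearing (16 mm plate, F_u = 450 MPa): end bolts L_c = 38 − 27/2 = 24.5, R_n = min(1.2×24.5×16×450, 2.4×24×16×450) = 211.68 kN/bolt; interior L_c = 76 − 27 = 49, R_n = 414.72 kN/bolt. φR_n = 0.75 × (3×211.68 + 6×414.72) = 2342.5 kN.
Tension rupture (net): A_n = (240 − 3×29)×16 = 2448 mm² (U = 1.0, A_e = A_n). φR_n = 0.75 × 450 × 2448 = 826.2 kN.
Governing: min(1432.2, 2342.5, 826.2) = 826.2 kN → net-section rupture.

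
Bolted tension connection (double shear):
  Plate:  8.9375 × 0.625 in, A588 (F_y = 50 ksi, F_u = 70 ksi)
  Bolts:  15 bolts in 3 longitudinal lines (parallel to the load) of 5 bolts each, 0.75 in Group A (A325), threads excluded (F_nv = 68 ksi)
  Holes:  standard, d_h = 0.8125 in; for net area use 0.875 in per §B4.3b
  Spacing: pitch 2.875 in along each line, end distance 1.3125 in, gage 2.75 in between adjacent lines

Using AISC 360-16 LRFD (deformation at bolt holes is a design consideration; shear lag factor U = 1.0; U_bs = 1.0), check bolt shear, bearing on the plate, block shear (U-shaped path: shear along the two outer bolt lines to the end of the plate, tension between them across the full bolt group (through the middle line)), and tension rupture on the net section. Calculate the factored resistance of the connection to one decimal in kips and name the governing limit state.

Bolt shear: A_b = π(0.75)²/4 = 0.44179 in². φR_n = 0.75 × 68 × 0.44179 × 15 × 2 = 675.9 kips.
Bearing (0.625 in plate, F_u = 70 ksi): end bolts L_c = 1.3125 − 0.8125/2 = 0.90625, R_n = min(1.2×0.90625×0.625×70, 2.4×0.75×0.625×70) = 47.578 kips/bolt; interior L_c = 2.875 − 0.8125 = 2.0625, R_n = 78.75 kips/bolt. φR_n = 0.75 × (3×47.578 + 12×78.75) = 815.8 kips.
Block shear: shear path 2×[1.3125+4×2.875] = 2×12.8125 in, A_gv = 16.016, A_nv = 2×(12.8125 − 4.5×0.875)×0.625 = 11.094 in²; tension across gage: (5.5 − 2×0.875)×0.625 = 2.3438 in². R_n = min(0.6×70×11.094, 0.6×50×16.016) + 1.0×70×2.3438 = min(465.95, 480.48) + 164.07 = 630.02 kips. φR_n = 0.75 × 630.02 = 472.5 kips.
Tension rupture (net): A_n = (8.9375 − 3×0.875)×0.625 = 3.9453 in² (U = 1.0, A_e = A_n). φR_n = 0.75 × 70 × 3.9453 = 207.1 kips.
Governing: min(675.9, 815.8, 472.5, 207.1) = 207.1 kips → net-section rupture.

207.1 kips (net-section rupture governs)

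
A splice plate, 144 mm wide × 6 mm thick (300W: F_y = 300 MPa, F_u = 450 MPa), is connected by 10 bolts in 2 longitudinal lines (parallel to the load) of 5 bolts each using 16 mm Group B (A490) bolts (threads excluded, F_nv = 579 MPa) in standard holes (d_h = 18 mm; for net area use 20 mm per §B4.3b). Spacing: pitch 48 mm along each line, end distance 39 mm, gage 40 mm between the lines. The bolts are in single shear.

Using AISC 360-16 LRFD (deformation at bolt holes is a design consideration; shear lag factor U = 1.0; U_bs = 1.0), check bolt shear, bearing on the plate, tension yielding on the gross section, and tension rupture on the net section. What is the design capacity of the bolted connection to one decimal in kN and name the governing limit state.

Bolt shear: A_b = π(16)²/4 = 201.06 mm². φR_n = 0.75 × 579 × 201.06 × 10 × 1 = 873.1 kN.
Bearing (6 mm plate, F_u = 450 MPa): end bolts L_c = 39 − 18/2 = 30, R_n = min(1.2×30×6×450, 2.4×16×6×450) = 97.2 kN/bolt; interior L_c = 48 − 18 = 30, R_n = 97.2 kN/bolt. φR_n = 0.75 × (2×97.2 + 8×97.2) = 729.0 kN.
Tension yield (gross): A_g = 144×6 = 864 mm². φR_n = 0.90 × 300 × 864 = 233.3 kN.
Tension rupture (net): A_n = (144 − 2×20)×6 = 624 mm² (U = 1.0, A_e = A_n). φR_n = 0.75 × 450 × 624 = 210.6 kN.
Governing: min(873.1, 729.0, 233.3, 210.6) = 210.6 kN → net-section rupture.

210.6 kN (net-section rupture governs)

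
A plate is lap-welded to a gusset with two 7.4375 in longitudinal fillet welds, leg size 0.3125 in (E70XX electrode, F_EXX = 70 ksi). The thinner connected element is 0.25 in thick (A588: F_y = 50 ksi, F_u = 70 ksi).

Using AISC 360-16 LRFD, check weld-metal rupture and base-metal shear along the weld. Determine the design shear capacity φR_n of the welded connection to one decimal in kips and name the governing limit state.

Weld metal: throat = 0.707×0.3125 = 0.22094 in, L = 2×7.4375 = 14.875 in. φR_n = 0.75 × 0.6 × 70 × 0.22094 × 14.875 = 103.5 kips.
Base metal shear (0.25 in plate): yield φR_n = 1.0×0.6×50×0.25×14.875 = 111.6 kips; rupture φR_n = 0.75×0.6×70×0.25×14.875 = 117.1 kips; take 111.6 kips (yield).
Governing: min(103.5, 111.6) = 103.5 kips → weld metal.

103.5 kips (weld metal governs)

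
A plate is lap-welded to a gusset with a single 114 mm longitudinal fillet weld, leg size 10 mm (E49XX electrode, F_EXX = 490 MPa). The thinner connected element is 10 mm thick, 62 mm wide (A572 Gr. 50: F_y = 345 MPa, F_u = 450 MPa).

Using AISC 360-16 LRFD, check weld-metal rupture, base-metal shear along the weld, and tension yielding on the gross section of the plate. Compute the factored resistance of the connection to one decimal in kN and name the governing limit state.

Weld metal: throat = 0.707×10 = 7.07 mm, L = 114 mm. φR_n = 0.75 × 0.6 × 490 × 7.07 × 114 = 177.7 kN.
Base metal shear (10 mm plate): yield φR_n = 1.0×0.6×345×10×114 = 236.0 kN; rupture φR_n = 0.75×0.6×450×10×114 = 230.9 kN; take 230.9 kN (rupture).
Tension yield (gross): A_g = 62×10 = 620 mm². φR_n = 0.90 × 345 × 620 = 192.5 kN.
Governing: min(177.7, 230.9, 192.5) = 177.7 kN → weld metal.

177.7 kN (weld metal governs)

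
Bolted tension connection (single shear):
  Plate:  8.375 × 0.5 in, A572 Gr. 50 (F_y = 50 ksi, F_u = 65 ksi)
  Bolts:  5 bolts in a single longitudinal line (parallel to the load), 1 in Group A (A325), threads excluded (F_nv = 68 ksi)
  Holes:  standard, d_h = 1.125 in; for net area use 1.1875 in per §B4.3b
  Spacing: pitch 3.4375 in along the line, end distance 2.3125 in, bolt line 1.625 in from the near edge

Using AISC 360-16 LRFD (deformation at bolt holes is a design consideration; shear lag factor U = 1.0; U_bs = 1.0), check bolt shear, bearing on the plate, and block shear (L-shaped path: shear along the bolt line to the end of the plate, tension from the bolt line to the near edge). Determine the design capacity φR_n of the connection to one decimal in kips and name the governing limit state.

Bolt shear: A_b = π(1)²/4 = 0.7854 in². φR_n = 0.75 × 68 × 0.7854 × 5 × 1 = 200.3 kips.
Bearing (0.5 in plate, F_u = 65 ksi): end bolts L_c = 2.3125 − 1.125/2 = 1.75, R_n = min(1.2×1.75×0.5×65, 2.4×1×0.5×65) = 68.25 kips/bolt; interior L_c = 3.4375 − 1.125 = 2.3125, R_n = 78 kips/bolt. φR_n = 0.75 × (1×68.25 + 4×78) = 285.2 kips.
Block shear: shear path 1×[2.3125+4×3.4375] = 1×16.0625 in, A_gv = 8.0313, A_nv = 1×(16.0625 − 4.5×1.1875)×0.5 = 5.3594 in²; tension to near edge: (1.625 − 0.5×1.1875)×0.5 = 0.51563 in². R_n = min(0.6×65×5.3594, 0.6×50×8.0313) + 1.0×65×0.51563 = min(209.02, 240.94) + 33.516 = 242.54 kips. φR_n = 0.75 × 242.54 = 181.9 kips.
Governing: min(200.3, 285.2, 181.9) = 181.9 kips → block shear.

181.9 kips (block shear governs)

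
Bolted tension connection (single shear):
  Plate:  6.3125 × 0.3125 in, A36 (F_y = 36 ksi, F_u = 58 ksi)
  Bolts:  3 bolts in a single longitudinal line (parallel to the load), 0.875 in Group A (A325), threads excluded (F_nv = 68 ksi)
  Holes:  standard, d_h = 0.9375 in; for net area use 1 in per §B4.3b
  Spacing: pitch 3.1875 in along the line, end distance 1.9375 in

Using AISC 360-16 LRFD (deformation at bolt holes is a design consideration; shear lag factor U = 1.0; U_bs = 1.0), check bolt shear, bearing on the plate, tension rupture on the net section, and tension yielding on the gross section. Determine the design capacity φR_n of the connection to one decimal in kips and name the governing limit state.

63.9 kips (gross-section yield governs)

Bolt shear: A_b = π(0.875)²/4 = 0.60132 in². φR_n = 0.75 × 68 × 0.60132 × 3 × 1 = 92.0 kips.
Bearing (0.3125 in plate, F_u = 58 ksi): end bolts L_c = 1.9375 − 0.9375/2 = 1.46875, R_n = min(1.2×1.46875×0.3125×58, 2.4×0.875×0.3125×58) = 31.945 kips/bolt; interior L_c = 3.1875 − 0.9375 = 2.25, R_n = 38.063 kips/bolt. φR_n = 0.75 × (1×31.945 + 2×38.063) = 81.1 kips.
Tension rupture (net): A_n = (6.3125 − 1×1)×0.3125 = 1.6602 in² (U = 1.0, A_e = A_n). φR_n = 0.75 × 58 × 1.6602 = 72.2 kips.
Tension yield (gross): A_g = 6.3125×0.3125 = 1.9727 in². φR_n = 0.90 × 36 × 1.9727 = 63.9 kips.
Governing: min(92.0, 81.1, 72.2, 63.9) = 63.9 kips → gross-section yield.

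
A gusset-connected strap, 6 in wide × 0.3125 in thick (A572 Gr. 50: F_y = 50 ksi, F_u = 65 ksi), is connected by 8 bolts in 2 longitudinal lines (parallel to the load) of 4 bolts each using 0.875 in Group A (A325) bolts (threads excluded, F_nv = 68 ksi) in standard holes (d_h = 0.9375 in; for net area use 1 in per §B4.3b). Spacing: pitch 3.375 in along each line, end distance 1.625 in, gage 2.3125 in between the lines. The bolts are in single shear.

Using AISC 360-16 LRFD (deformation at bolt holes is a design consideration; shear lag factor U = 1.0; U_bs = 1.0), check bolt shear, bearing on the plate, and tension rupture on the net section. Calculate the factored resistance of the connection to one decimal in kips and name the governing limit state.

60.9 kips (net-section rupture governs)

Bolt shear: A_b = π(0.875)²/4 = 0.60132 in². φR_n = 0.75 × 68 × 0.60132 × 8 × 1 = 245.3 kips.
Bearing (0.3125 in plate, F_u = 65 ksi): end bolts L_c = 1.625 − 0.9375/2 = 1.15625, R_n = min(1.2×1.15625×0.3125×65, 2.4×0.875×0.3125×65) = 28.184 kips/bolt; interior L_c = 3.375 − 0.9375 = 2.4375, R_n = 42.656 kips/bolt. φR_n = 0.75 × (2×28.184 + 6×42.656) = 234.2 kips.
Tension rupture (net): A_n = (6 − 2×1)×0.3125 = 1.25 in² (U = 1.0, A_e = A_n). φR_n = 0.75 × 65 × 1.25 = 60.9 kips.
Governing: min(245.3, 234.2, 60.9) = 60.9 kips → net-section rupture.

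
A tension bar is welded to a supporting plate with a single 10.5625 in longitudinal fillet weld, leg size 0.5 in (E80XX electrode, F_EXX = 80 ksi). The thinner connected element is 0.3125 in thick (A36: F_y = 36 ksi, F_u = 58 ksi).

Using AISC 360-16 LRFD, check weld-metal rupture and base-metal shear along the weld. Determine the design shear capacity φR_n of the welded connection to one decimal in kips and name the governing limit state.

71.3 kips (base-metal shear governs)

Weld metal: throat = 0.707×0.5 = 0.3535 in, L = 10.5625 in. φR_n = 0.75 × 0.6 × 80 × 0.3535 × 10.5625 = 134.4 kips.
Base metal shear (0.3125 in plate): yield φR_n = 1.0×0.6×36×0.3125×10.5625 = 71.3 kips; rupture φR_n = 0.75×0.6×58×0.3125×10.5625 = 86.2 kips; take 71.3 kips (yield).
Governing: min(134.4, 71.3) = 71.3 kips → base-metal shear.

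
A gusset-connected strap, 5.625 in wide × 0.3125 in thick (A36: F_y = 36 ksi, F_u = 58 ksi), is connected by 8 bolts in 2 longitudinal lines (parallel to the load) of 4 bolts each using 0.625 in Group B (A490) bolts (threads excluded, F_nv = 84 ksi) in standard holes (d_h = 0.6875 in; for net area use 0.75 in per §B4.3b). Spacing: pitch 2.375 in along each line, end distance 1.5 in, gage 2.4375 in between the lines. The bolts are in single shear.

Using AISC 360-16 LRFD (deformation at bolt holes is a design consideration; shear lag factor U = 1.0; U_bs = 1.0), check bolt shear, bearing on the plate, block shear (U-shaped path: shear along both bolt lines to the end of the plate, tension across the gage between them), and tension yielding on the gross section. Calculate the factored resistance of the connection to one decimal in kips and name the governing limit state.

Bolt shear: A_b = π(0.625)²/4 = 0.3068 in². φR_n = 0.75 × 84 × 0.3068 × 8 × 1 = 154.6 kips.
Bearing (0.3125 in plate, F_u = 58 ksi): end bolts L_c = 1.5 − 0.6875/2 = 1.15625, R_n = min(1.2×1.15625×0.3125×58, 2.4×0.625×0.3125×58) = 25.148 kips/bolt; interior L_c = 2.375 − 0.6875 = 1.6875, R_n = 27.188 kips/bolt. φR_n = 0.75 × (2×25.148 + 6×27.188) = 160.1 kips.
Block shear: shear path 2×[1.5+3×2.375] = 2×8.625 in, A_gv = 5.3906, A_nv = 2×(8.625 − 3.5×0.75)×0.3125 = 3.75 in²; tension across gage: (2.4375 − 1×0.75)×0.3125 = 0.52734 in². R_n = min(0.6×58×3.75, 0.6×36×5.3906) + 1.0×58×0.52734 = min(130.5, 116.44) + 30.586 = 147.03 kips. φR_n = 0.75 × 147.03 = 110.3 kips.
Tension yield (gross): A_g = 5.625×0.3125 = 1.7578 in². φR_n = 0.90 × 36 × 1.7578 = 57.0 kips.
Governing: min(154.6, 160.1, 110.3, 57.0) = 57.0 kips → gross-section yield.

57.0 kips (gross-section yield governs)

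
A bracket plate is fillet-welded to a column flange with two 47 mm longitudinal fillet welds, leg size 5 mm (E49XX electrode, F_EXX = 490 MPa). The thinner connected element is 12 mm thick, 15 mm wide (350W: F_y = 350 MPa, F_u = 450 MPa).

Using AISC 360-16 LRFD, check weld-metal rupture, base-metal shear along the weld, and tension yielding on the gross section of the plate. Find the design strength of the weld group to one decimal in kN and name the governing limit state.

56.7 kN (gross-section yield governs)

Weld metal: throat = 0.707×5 = 3.535 mm, L = 2×47 = 94 mm. φR_n = 0.75 × 0.6 × 490 × 3.535 × 94 = 73.3 kN.
Base metal shear (12 mm plate): yield φR_n = 1.0×0.6×350×12×94 = 236.9 kN; rupture φR_n = 0.75×0.6×450×12×94 = 228.4 kN; take 228.4 kN (rupture).
Tension yield (gross): A_g = 15×12 = 180 mm². φR_n = 0.90 × 350 × 180 = 56.7 kN.
Governing: min(73.3, 228.4, 56.7) = 56.7 kN → gross-section yield.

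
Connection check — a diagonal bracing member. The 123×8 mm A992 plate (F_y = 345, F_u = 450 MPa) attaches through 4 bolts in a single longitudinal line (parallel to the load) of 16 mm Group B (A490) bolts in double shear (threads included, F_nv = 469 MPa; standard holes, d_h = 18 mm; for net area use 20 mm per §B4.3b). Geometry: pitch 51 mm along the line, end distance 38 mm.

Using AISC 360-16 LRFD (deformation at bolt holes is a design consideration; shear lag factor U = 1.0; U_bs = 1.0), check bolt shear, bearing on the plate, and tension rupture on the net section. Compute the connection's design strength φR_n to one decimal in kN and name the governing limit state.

Bolt shear: A_b = π(16)²/4 = 201.06 mm². φR_n = 0.75 × 469 × 201.06 × 4 × 2 = 565.8 kN.
Bearing (8 mm plate, F_u = 450 MPa): end bolts L_c = 38 − 18/2 = 29, R_n = min(1.2×29×8×450, 2.4×16×8×450) = 125.28 kN/bolt; interior L_c = 51 − 18 = 33, R_n = 138.24 kN/bolt. φR_n = 0.75 × (1×125.28 + 3×138.24) = 405.0 kN.
Tension rupture (net): A_n = (123 − 1×20)×8 = 824 mm² (U = 1.0, A_e = A_n). φR_n = 0.75 × 450 × 824 = 278.1 kN.
Governing: min(565.8, 405.0, 278.1) = 278.1 kN → net-section rupture.

278.1 kN (net-section rupture governs)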